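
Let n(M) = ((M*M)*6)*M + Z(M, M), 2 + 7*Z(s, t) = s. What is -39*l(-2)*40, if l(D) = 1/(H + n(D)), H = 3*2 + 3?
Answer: 10920/277 ≈ 39.422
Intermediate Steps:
H = 9 (H = 6 + 3 = 9)
Z(s, t) = -2/7 + s/7
n(M) = -2/7 + 6*M³ + M/7 (n(M) = ((M*M)*6)*M + (-2/7 + M/7) = (M²*6)*M + (-2/7 + M/7) = (6*M²)*M + (-2/7 + M/7) = 6*M³ + (-2/7 + M/7) = -2/7 + 6*M³ + M/7)
l(D) = 1/(61/7 + 6*D³ + D/7) (l(D) = 1/(9 + (-2/7 + 6*D³ + D/7)) = 1/(61/7 + 6*D³ + D/7))
-39*l(-2)*40 = -273/(61 - 2 + 42*(-2)³)*40 = -273/(61 - 2 + 42*(-8))*40 = -273/(61 - 2 - 336)*40 = -273/(-277)*40 = -273*(-1)/277*40 = -39*(-7/277)*40 = (273/277)*40 = 10920/277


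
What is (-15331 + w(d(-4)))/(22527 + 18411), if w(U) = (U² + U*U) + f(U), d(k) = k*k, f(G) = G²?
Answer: -14563/40938 ≈ -0.35573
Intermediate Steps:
d(k) = k²
w(U) = 3*U² (w(U) = (U² + U*U) + U² = (U² + U²) + U² = 2*U² + U² = 3*U²)
(-15331 + w(d(-4)))/(22527 + 18411) = (-15331 + 3*((-4)²)²)/(22527 + 18411) = (-15331 + 3*16²)/40938 = (-15331 + 3*256)*(1/40938) = (-15331 + 768)*(1/40938) = -14563*1/40938 = -14563/40938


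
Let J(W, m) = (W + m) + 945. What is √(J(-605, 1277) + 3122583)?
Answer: 10*√31242 ≈ 1767.5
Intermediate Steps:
J(W, m) = 945 + W + m
√(J(-605, 1277) + 3122583) = √((945 - 605 + 1277) + 3122583) = √(1617 + 3122583) = √3124200 = 10*√31242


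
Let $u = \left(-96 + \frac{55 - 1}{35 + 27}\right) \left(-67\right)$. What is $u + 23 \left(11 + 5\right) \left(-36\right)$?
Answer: $- \frac{213105}{31} \approx -6874.4$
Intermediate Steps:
$u = \frac{197583}{31}$ ($u = \left(-96 + \frac{54}{62}\right) \left(-67\right) = \left(-96 + 54 \cdot \frac{1}{62}\right) \left(-67\right) = \left(-96 + \frac{27}{31}\right) \left(-67\right) = \left(- \frac{2949}{31}\right) \left(-67\right) = \frac{197583}{31} \approx 6373.6$)
$u + 23 \left(11 + 5\right) \left(-36\right) = \frac{197583}{31} + 23 \left(11 + 5\right) \left(-36\right) = \frac{197583}{31} + 23 \cdot 16 \left(-36\right) = \frac{197583}{31} + 368 \left(-36\right) = \frac{197583}{31} - 13248 = - \frac{213105}{31}$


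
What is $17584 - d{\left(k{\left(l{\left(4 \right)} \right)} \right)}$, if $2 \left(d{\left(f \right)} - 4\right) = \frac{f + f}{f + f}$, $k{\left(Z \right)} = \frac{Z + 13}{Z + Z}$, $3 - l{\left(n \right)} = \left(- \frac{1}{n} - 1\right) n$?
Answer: $\frac{35159}{2} \approx 17580.0$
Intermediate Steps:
$l{\left(n \right)} = 3 - n \left(-1 - \frac{1}{n}\right)$ ($l{\left(n \right)} = 3 - \left(- \frac{1}{n} - 1\right) n = 3 - \left(-1 - \frac{1}{n}\right) n = 3 - n \left(-1 - \frac{1}{n}\right)$)
$k{\left(Z \right)} = \frac{13 + Z}{2 Z}$
$d{\left(f \right)} = \frac{9}{2}$ ($d{\left(f \right)} = 4 + \frac{\left(f + f\right) \frac{1}{f + f}}{2} = 4 + \frac{2 f \frac{1}{2 f}}{2} = 4 + \frac{1}{2} \cdot 1 = 4 + \frac{1}{2} = \frac{9}{2}$)
$17584 - d{\left(k{\left(l{\left(4 \right)} \right)} \right)} = 17584 - \frac{9}{2} = \frac{35159}{2}$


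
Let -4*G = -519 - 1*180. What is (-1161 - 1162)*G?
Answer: -1623777/4 ≈ -4.0594e+5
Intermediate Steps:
G = 699/4 (G = -(-519 - 1*180)/4 = -(-519 - 180)/4 = -¼*(-699) = 699/4 ≈ 174.75)
(-1161 - 1162)*G = (-1161 - 1162)*(699/4) = -2323*699/4 = -1623777/4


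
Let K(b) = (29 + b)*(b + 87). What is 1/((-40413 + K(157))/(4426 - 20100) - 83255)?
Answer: -15674/1304943841 ≈ -1.2011e-5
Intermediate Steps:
K(b) = (29 + b)*(87 + b)
1/((-40413 + K(157))/(4426 - 20100) - 83255) = 1/((-40413 + (2523 + 157² + 116*157))/(4426 - 20100) - 83255) = 1/((-40413 + (2523 + 24649 + 18212))/(-15674) - 83255) = 1/((-40413 + 45384)*(-1/15674) - 83255) = 1/(4971*(-1/15674) - 83255) = 1/(-4971/15674 - 83255) = 1/(-1304943841/15674) = -15674/1304943841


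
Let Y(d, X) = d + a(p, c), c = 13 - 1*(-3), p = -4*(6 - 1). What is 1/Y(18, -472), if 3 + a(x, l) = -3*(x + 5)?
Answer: 1/60 ≈ 0.016667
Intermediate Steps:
p = -20 (p = -4*5 = -20)
c = 16 (c = 13 + 3 = 16)
a(x, l) = -18 - 3*x (a(x, l) = -3 - 3*(x + 5) = -3 - 3*(5 + x) = -3 + (-15 - 3*x) = -18 - 3*x)
Y(d, X) = 42 + d (Y(d, X) = d + (-18 - 3*(-20)) = d + (-18 + 60) = d + 42 = 42 + d)
1/Y(18, -472) = 1/(42 + 18) = 1/60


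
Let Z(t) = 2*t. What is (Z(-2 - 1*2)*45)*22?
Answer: -7920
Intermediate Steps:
(Z(-2 - 1*2)*45)*22 = ((2*(-2 - 1*2))*45)*22 = ((2*(-2 - 2))*45)*22 = ((2*(-4))*45)*22 = -8*45*22 = -360*22 = -7920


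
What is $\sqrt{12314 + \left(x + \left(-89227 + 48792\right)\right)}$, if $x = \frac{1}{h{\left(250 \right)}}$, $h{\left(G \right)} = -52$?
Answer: $\frac{9 i \sqrt{234689}}{26} \approx 167.69 i$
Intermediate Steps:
$x = - \frac{1}{52}$ ($x = \frac{1}{-52} = - \frac{1}{52} \approx -0.019231$)
$\sqrt{12314 + \left(x + \left(-89227 + 48792\right)\right)} = \sqrt{12314 + \left(- \frac{1}{52} + \left(-89227 + 48792\right)\right)} = \sqrt{12314 - \frac{2102621}{52}} = \sqrt{- \frac{1462293}{52}} = \frac{9 i \sqrt{234689}}{26}$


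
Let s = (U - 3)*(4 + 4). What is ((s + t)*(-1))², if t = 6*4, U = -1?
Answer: 64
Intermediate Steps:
t = 24
s = -32 (s = (-1 - 3)*(4 + 4) = -4*8 = -32)
((s + t)*(-1))² = ((-32 + 24)*(-1))² = (-8*(-1))² = 8² = 64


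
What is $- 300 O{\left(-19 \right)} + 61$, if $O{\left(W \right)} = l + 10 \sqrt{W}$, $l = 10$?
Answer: $-2939 - 3000 i \sqrt{19} \approx -2939.0 - 13077.0 i$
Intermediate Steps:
$O{\left(W \right)} = 10 + 10 \sqrt{W}$
$- 300 O{\left(-19 \right)} + 61 = - 300 \left(10 + 10 \sqrt{-19}\right) + 61 = - 300 \left(10 + 10 i \sqrt{19}\right) + 61 = \left(-3000 - 3000 i \sqrt{19}\right) + 61 = -2939 - 3000 i \sqrt{19}$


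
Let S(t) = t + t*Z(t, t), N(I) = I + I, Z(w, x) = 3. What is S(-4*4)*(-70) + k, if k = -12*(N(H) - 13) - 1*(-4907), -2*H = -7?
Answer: 9459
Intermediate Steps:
H = 7/2 (H = -½*(-7) = 7/2 ≈ 3.5000)
N(I) = 2*I
S(t) = 4*t (S(t) = t + t*3 = t + 3*t = 4*t)
k = 4979 (k = -12*(2*(7/2) - 13) - 1*(-4907) = -12*(7 - 13) + 4907 = -12*(-6) + 4907 = 72 + 4907 = 4979)
S(-4*4)*(-70) + k = (4*(-4*4))*(-70) + 4979 = (4*(-16))*(-70) + 4979 = -64*(-70) + 4979 = 4480 + 4979 = 9459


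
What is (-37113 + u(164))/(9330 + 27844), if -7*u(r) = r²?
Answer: -286687/260218 ≈ -1.1017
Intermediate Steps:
u(r) = -r²/7
(-37113 + u(164))/(9330 + 27844) = (-37113 - ⅐*164²)/(9330 + 27844) = (-37113 - ⅐*26896)/37174 = (-37113 - 26896/7)*(1/37174) = -286687/7*1/37174 = -286687/260218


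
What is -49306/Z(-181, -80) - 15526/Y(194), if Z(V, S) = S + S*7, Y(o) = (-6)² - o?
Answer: 4431747/25280 ≈ 175.31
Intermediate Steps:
Y(o) = 36 - o
Z(V, S) = 8*S (Z(V, S) = S + 7*S = 8*S)
-49306/Z(-181, -80) - 15526/Y(194) = -49306/(8*(-80)) - 15526/(36 - 1*194) = -49306/(-640) - 15526/(36 - 194) = -49306*(-1/640) - 15526/(-158) = 24653/320 - 15526*(-1/158) = 24653/320 + 7763/79 = 4431747/25280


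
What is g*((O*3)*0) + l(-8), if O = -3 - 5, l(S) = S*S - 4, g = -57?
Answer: 60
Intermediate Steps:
l(S) = -4 + S² (l(S) = S² - 4 = -4 + S²)
O = -8
g*((O*3)*0) + l(-8) = -57*(-8*3)*0 + (-4 + (-8)²) = -(-1368)*0 + (-4 + 64) = -57*0 + 60 = 0 + 60 = 60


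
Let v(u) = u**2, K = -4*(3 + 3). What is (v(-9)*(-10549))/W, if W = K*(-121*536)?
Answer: -25893/47168 ≈ -0.54895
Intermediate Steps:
K = -24 (K = -4*6 = -24)
W = 1556544 (W = -(-2904)*536 = -24*(-64856) = 1556544)
(v(-9)*(-10549))/W = ((-9)**2*(-10549))/1556544 = (81*(-10549))*(1/1556544) = -854469*1/1556544 = -25893/47168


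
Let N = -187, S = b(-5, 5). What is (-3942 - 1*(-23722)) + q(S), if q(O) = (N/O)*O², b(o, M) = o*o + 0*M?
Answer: 15105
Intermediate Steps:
b(o, M) = o² (b(o, M) = o² + 0 = o²)
S = 25 (S = (-5)² = 25)
q(O) = -187*O (q(O) = (-187/O)*O² = -187*O)
(-3942 - 1*(-23722)) + q(S) = (-3942 - 1*(-23722)) - 187*25 = (-3942 + 23722) - 4675 = 19780 - 4675 = 15105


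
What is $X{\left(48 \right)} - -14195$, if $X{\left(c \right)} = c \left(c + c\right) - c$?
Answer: $18755$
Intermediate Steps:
$X{\left(c \right)} = - c + 2 c^{2}$ ($X{\left(c \right)} = c 2 c - c = 2 c^{2} - c = - c + 2 c^{2}$)
$X{\left(48 \right)} - -14195 = 48 \left(-1 + 2 \cdot 48\right) - -14195 = 48 \left(-1 + 96\right) + 14195 = 48 \cdot 95 + 14195 = 4560 + 14195 = 18755$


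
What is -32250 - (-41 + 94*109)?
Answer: -42455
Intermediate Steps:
-32250 - (-41 + 94*109) = -32250 - (-41 + 10246) = -32250 - 1*10205 = -32250 - 10205 = -42455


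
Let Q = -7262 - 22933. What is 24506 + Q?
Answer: -5689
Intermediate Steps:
Q = -30195
24506 + Q = 24506 - 30195 = -5689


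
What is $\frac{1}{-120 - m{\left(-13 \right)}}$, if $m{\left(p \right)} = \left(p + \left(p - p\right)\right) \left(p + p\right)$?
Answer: $- \frac{1}{458} \approx -0.0021834$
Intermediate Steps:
$m{\left(p \right)} = 2 p^{2}$ ($m{\left(p \right)} = \left(p + 0\right) 2 p = p 2 p = 2 p^{2}$)
$\frac{1}{-120 - m{\left(-13 \right)}} = \frac{1}{-120 - 2 \left(-13\right)^{2}} = \frac{1}{-120 - 2 \cdot 169} = \frac{1}{-120 - 338} = \frac{1}{-458} = - \frac{1}{458}$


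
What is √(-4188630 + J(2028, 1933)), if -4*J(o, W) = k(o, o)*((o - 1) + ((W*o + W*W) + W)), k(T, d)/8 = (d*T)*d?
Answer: I*√127789480060769622 ≈ 3.5748e+8*I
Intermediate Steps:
k(T, d) = 8*T*d² (k(T, d) = 8*((d*T)*d) = 8*((T*d)*d) = 8*(T*d²) = 8*T*d²)
J(o, W) = -2*o³*(-1 + W + o + W² + W*o) (J(o, W) = -8*o*o²*((o - 1) + ((W*o + W*W) + W))/4 = -8*o³*((-1 + o) + ((W*o + W²) + W))/4 = -8*o³*((-1 + o) + ((W² + W*o) + W))/4 = -8*o³*((-1 + o) + (W + W² + W*o))/4 = -8*o³*(-1 + W + o + W² + W*o)/4 = -2*o³*(-1 + W + o + W² + W*o))
√(-4188630 + J(2028, 1933)) = √(-4188630 + 2*2028³*(1 - 1*1933 - 1*2028 - 1*1933² - 1*1933*2028)) = √(-4188630 + 2*8340725952*(1 - 1933 - 2028 - 1*3736489 - 3920124)) = √(-4188630 + 2*8340725952*(1 - 1933 - 2028 - 3736489 - 3920124)) = √(-4188630 + 2*8340725952*(-7660573)) = √(-4188630 - 127789480056580992) = √(-127789480060769622) = I*√127789480060769622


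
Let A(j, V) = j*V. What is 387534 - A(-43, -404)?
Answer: 370162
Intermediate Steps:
A(j, V) = V*j
387534 - A(-43, -404) = 387534 - (-404)*(-43) = 387534 - 1*17372 = 387534 - 17372 = 370162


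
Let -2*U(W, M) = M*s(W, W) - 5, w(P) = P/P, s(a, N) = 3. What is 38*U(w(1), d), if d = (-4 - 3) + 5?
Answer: 209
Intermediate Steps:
w(P) = 1
d = -2 (d = -7 + 5 = -2)
U(W, M) = 5/2 - 3*M/2 (U(W, M) = -(M*3 - 5)/2 = -(3*M - 5)/2 = -(-5 + 3*M)/2 = 5/2 - 3*M/2)
38*U(w(1), d) = 38*(5/2 - 3/2*(-2)) = 38*(5/2 + 3) = 38*(11/2) = 209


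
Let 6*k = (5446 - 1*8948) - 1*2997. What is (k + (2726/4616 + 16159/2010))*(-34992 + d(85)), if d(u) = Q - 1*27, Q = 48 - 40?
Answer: 87262505557199/2319540 ≈ 3.7621e+7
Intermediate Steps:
Q = 8
d(u) = -19 (d(u) = 8 - 1*27 = 8 - 27 = -19)
k = -6499/6 (k = ((5446 - 1*8948) - 1*2997)/6 = ((5446 - 8948) - 2997)/6 = (-3502 - 2997)/6 = (⅙)*(-6499) = -6499/6 ≈ -1083.2)
(k + (2726/4616 + 16159/2010))*(-34992 + d(85)) = (-6499/6 + (2726/4616 + 16159/2010))*(-34992 - 19) = (-6499/6 + (2726*(1/4616) + 16159*(1/2010)))*(-35011) = (-6499/6 + (1363/2308 + 16159/2010))*(-35011) = (-6499/6 + 20017301/2319540)*(-35011) = -2492431109/2319540*(-35011) = 87262505557199/2319540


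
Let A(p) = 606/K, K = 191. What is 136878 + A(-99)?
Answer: 26144304/191 ≈ 1.3688e+5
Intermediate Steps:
A(p) = 606/191
136878 + A(-99) = 136878 + 606/191 = 26144304/191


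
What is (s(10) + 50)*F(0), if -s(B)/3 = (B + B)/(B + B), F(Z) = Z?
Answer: 0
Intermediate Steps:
s(B) = -3 (s(B) = -3*(B + B)/(B + B) = -3*2*B/(2*B) = -3*2*B*1/(2*B) = -3*1 = -3)
(s(10) + 50)*F(0) = (-3 + 50)*0 = 47*0 = 0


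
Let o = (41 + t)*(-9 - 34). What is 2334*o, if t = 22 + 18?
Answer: -8129322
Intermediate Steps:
t = 40
o = -3483 (o = (41 + 40)*(-9 - 34) = 81*(-43) = -3483)
2334*o = 2334*(-3483) = -8129322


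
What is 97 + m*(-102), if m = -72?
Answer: 7441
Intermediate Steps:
97 + m*(-102) = 97 - 72*(-102) = 97 + 7344 = 7441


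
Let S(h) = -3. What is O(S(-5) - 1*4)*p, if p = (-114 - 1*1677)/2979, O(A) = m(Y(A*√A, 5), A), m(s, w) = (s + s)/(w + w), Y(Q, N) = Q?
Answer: -199*I*√7/331 ≈ -1.5906*I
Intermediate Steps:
m(s, w) = s/w (m(s, w) = (2*s)/((2*w)) = (2*s)*(1/(2*w)) = s/w)
O(A) = √A (O(A) = (A*√A)/A = A^(3/2)/A = √A)
p = -199/331 (p = (-114 - 1677)*(1/2979) = -1791*1/2979 = -199/331 ≈ -0.60121)
O(S(-5) - 1*4)*p = √(-3 - 1*4)*(-199/331) = √(-3 - 4)*(-199/331) = √(-7)*(-199/331) = (I*√7)*(-199/331) = -199*I*√7/331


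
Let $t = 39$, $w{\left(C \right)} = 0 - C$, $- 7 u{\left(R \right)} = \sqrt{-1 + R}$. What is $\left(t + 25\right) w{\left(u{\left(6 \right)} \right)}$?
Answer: $\frac{64 \sqrt{5}}{7} \approx 20.444$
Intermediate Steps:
$u{\left(R \right)} = - \frac{\sqrt{-1 + R}}{7}$
$w{\left(C \right)} = - C$
$\left(t + 25\right) w{\left(u{\left(6 \right)} \right)} = \left(39 + 25\right) \left(- \frac{\left(-1\right) \sqrt{-1 + 6}}{7}\right) = 64 \left(- \frac{\left(-1\right) \sqrt{5}}{7}\right) = 64 \frac{\sqrt{5}}{7} = \frac{64 \sqrt{5}}{7}$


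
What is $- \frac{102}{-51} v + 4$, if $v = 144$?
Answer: $292$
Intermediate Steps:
$- \frac{102}{-51} v + 4 = - \frac{102}{-51} \cdot 144 + 4 = \left(-102\right) \left(- \frac{1}{51}\right) 144 + 4 = 2 \cdot 144 + 4 = 288 + 4 = 292$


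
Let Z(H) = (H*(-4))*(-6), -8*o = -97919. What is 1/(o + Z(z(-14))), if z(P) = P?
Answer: 8/95231 ≈ 8.4006e-5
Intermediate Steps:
o = 97919/8 (o = -1/8*(-97919) = 97919/8 ≈ 12240.)
Z(H) = 24*H (Z(H) = -4*H*(-6) = 24*H)
1/(o + Z(z(-14))) = 1/(97919/8 + 24*(-14)) = 1/(97919/8 - 336) = 1/(95231/8) = 8/95231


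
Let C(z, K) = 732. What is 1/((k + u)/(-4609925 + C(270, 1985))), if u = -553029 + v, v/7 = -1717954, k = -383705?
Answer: 4609193/12962412 ≈ 0.35558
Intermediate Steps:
v = -12025678 (v = 7*(-1717954) = -12025678)
u = -12578707 (u = -553029 - 12025678 = -12578707)
1/((k + u)/(-4609925 + C(270, 1985))) = 1/((-383705 - 12578707)/(-4609925 + 732)) = 1/(-12962412/(-4609193)) = 1/(-12962412*(-1/4609193)) = 1/(12962412/4609193) = 4609193/12962412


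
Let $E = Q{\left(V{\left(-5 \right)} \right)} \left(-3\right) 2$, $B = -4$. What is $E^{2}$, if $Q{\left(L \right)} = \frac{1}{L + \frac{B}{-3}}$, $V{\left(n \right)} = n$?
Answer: $\frac{324}{121} \approx 2.6777$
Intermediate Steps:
$Q{\left(L \right)} = \frac{1}{\frac{4}{3} + L}$ ($Q{\left(L \right)} = \frac{1}{L - \frac{4}{-3}} = \frac{1}{L - - \frac{4}{3}} = \frac{1}{L + \frac{4}{3}} = \frac{1}{\frac{4}{3} + L}$)
$E = \frac{18}{11}$ ($E = \frac{3}{4 + 3 \left(-5\right)} \left(-3\right) 2 = \frac{3}{4 - 15} \left(-3\right) 2 = \frac{3}{-11} \left(-3\right) 2 = 3 \left(- \frac{1}{11}\right) \left(-3\right) 2 = \left(- \frac{3}{11}\right) \left(-3\right) 2 = \frac{9}{11} \cdot 2 = \frac{18}{11} \approx 1.6364$)
$E^{2} = \left(\frac{18}{11}\right)^{2} = \frac{324}{121}$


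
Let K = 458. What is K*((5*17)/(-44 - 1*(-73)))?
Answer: 38930/29 ≈ 1342.4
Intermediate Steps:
K*((5*17)/(-44 - 1*(-73))) = 458*((5*17)/(-44 - 1*(-73))) = 458*(85/(-44 + 73)) = 458*(85/29) = 38930/29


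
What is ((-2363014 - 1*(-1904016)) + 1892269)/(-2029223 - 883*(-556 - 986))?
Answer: -1433271/667637 ≈ -2.1468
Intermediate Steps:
((-2363014 - 1*(-1904016)) + 1892269)/(-2029223 - 883*(-556 - 986)) = ((-2363014 + 1904016) + 1892269)/(-2029223 - 883*(-1542)) = (-458998 + 1892269)/(-2029223 + 1361586) = 1433271/(-667637) = 1433271*(-1/667637) = -1433271/667637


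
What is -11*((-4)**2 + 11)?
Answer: -297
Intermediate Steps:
-11*((-4)**2 + 11) = -11*(16 + 11) = -11*27 = -297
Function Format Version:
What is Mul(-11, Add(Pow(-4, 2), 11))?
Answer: -297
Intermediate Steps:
Mul(-11, Add(Pow(-4, 2), 11)) = Mul(-11, Add(16, 11)) = Mul(-11, 27) = -297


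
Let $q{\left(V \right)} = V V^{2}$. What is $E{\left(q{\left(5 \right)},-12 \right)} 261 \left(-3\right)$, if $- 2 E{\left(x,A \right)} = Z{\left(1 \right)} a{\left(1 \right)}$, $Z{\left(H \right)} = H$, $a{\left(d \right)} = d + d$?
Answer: $783$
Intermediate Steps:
$a{\left(d \right)} = 2 d$
$q{\left(V \right)} = V^{3}$
$E{\left(x,A \right)} = -1$ ($E{\left(x,A \right)} = - \frac{1 \cdot 2 \cdot 1}{2} = - \frac{1 \cdot 2}{2} = \left(- \frac{1}{2}\right) 2 = -1$)
$E{\left(q{\left(5 \right)},-12 \right)} 261 \left(-3\right) = - 261 \left(-3\right) = \left(-1\right) \left(-783\right) = 783$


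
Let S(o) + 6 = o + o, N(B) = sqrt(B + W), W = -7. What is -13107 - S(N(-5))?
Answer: -13101 - 4*I*sqrt(3) ≈ -13101.0 - 6.9282*I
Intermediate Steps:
N(B) = sqrt(-7 + B) (N(B) = sqrt(B - 7) = sqrt(-7 + B))
S(o) = -6 + 2*o (S(o) = -6 + (o + o) = -6 + 2*o)
-13107 - S(N(-5)) = -13107 - (-6 + 2*sqrt(-7 - 5)) = -13107 - (-6 + 2*sqrt(-12)) = -13107 - (-6 + 2*(2*I*sqrt(3))) = -13107 - (-6 + 4*I*sqrt(3)) = -13107 + (6 - 4*I*sqrt(3)) = -13101 - 4*I*sqrt(3)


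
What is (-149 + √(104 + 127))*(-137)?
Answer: 20413 - 137*√231 ≈ 18331.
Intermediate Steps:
(-149 + √(104 + 127))*(-137) = (-149 + √231)*(-137) = 20413 - 137*√231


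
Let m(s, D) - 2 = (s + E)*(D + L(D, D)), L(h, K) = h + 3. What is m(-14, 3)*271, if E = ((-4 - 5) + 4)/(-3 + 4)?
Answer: -45799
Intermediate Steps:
L(h, K) = 3 + h
E = -5 (E = (-9 + 4)/1 = -5*1 = -5)
m(s, D) = 2 + (-5 + s)*(3 + 2*D) (m(s, D) = 2 + (s - 5)*(D + (3 + D)) = 2 + (-5 + s)*(3 + 2*D))
m(-14, 3)*271 = (-13 - 10*3 + 3*(-14) - 14*(3 + 3))*271 = (-13 - 30 - 42 - 14*6)*271 = (-13 - 30 - 42 - 84)*271 = -169*271 = -45799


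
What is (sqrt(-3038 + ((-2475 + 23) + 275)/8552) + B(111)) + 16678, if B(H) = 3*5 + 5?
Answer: 16698 + 3*I*sqrt(6172442346)/4276 ≈ 16698.0 + 55.12*I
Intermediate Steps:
B(H) = 20 (B(H) = 15 + 5 = 20)
(sqrt(-3038 + ((-2475 + 23) + 275)/8552) + B(111)) + 16678 = (sqrt(-3038 + ((-2475 + 23) + 275)/8552) + 20) + 16678 = (sqrt(-3038 + (-2452 + 275)*(1/8552)) + 20) + 16678 = (sqrt(-3038 - 2177*1/8552) + 20) + 16678 = (sqrt(-3038 - 2177/8552) + 20) + 16678 = (sqrt(-25983153/8552) + 20) + 16678 = (3*I*sqrt(6172442346)/4276 + 20) + 16678 = (20 + 3*I*sqrt(6172442346)/4276) + 16678 = 16698 + 3*I*sqrt(6172442346)/4276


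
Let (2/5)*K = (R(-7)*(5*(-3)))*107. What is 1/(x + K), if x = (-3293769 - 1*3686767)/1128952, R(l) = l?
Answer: 282238/7925614691 ≈ 3.5611e-5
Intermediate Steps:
x = -872567/141119 (x = (-3293769 - 3686767)*(1/1128952) = -6980536*1/1128952 = -872567/141119 ≈ -6.1832)
K = 56175/2 (K = 5*(-35*(-3)*107)/2 = 5*(-7*(-15)*107)/2 = 5*(105*107)/2 = (5/2)*11235 = 56175/2 ≈ 28088.)
1/(x + K) = 1/(-872567/141119 + 56175/2) = 1/(7925614691/282238) = 282238/7925614691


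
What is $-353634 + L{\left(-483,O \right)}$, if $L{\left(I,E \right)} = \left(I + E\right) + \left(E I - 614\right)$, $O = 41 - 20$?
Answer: $-364853$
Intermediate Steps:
$O = 21$
$L{\left(I,E \right)} = -614 + E + I + E I$ ($L{\left(I,E \right)} = \left(E + I\right) + \left(-614 + E I\right) = -614 + E + I + E I$)
$-353634 + L{\left(-483,O \right)} = -353634 + \left(-614 + 21 - 483 + 21 \left(-483\right)\right) = -353634 - 11219 = -364853$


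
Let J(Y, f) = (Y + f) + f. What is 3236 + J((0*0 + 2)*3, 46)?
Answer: 3334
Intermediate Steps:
J(Y, f) = Y + 2*f
3236 + J((0*0 + 2)*3, 46) = 3236 + ((0*0 + 2)*3 + 2*46) = 3236 + ((0 + 2)*3 + 92) = 3236 + (2*3 + 92) = 3236 + (6 + 92) = 3236 + 98 = 3334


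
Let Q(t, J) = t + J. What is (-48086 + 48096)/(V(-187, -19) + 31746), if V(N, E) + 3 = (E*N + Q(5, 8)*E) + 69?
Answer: 5/17559 ≈ 0.00028475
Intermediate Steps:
Q(t, J) = J + t
V(N, E) = 66 + 13*E + E*N (V(N, E) = -3 + ((E*N + (8 + 5)*E) + 69) = -3 + ((E*N + 13*E) + 69) = -3 + ((13*E + E*N) + 69) = -3 + (69 + 13*E + E*N) = 66 + 13*E + E*N)
(-48086 + 48096)/(V(-187, -19) + 31746) = (-48086 + 48096)/((66 + 13*(-19) - 19*(-187)) + 31746) = 10/((66 - 247 + 3553) + 31746) = 10/(3372 + 31746) = 10/35118 = 10*(1/35118) = 5/17559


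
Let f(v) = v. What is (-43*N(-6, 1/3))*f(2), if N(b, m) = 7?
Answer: -602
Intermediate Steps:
(-43*N(-6, 1/3))*f(2) = -43*7*2 = -301*2 = -602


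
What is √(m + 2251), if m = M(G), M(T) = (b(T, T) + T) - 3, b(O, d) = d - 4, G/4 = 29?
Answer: 2*√619 ≈ 49.759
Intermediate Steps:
G = 116 (G = 4*29 = 116)
b(O, d) = -4 + d
M(T) = -7 + 2*T (M(T) = ((-4 + T) + T) - 3 = (-4 + 2*T) - 3 = -7 + 2*T)
m = 225 (m = -7 + 2*116 = -7 + 232 = 225)
√(m + 2251) = √(225 + 2251) = √2476 = 2*√619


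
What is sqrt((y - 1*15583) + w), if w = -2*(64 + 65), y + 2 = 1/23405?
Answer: I*sqrt(8678700714670)/23405 ≈ 125.87*I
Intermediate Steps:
y = -46809/23405 (y = -2 + 1/23405 = -46809/23405 ≈ -2.0000)
w = -258 (w = -2*129 = -258)
sqrt((y - 1*15583) + w) = sqrt((-46809/23405 - 1*15583) - 258) = sqrt((-46809/23405 - 15583) - 258) = sqrt(-364766924/23405 - 258) = sqrt(-370805414/23405) = I*sqrt(8678700714670)/23405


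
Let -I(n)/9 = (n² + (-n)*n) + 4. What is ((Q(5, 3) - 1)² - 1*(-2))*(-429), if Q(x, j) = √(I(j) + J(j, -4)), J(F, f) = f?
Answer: 15873 + 1716*I*√10 ≈ 15873.0 + 5426.5*I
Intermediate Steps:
I(n) = -36 (I(n) = -9*((n² + (-n)*n) + 4) = -9*((n² - n²) + 4) = -9*(0 + 4) = -9*4 = -36)
Q(x, j) = 2*I*√10 (Q(x, j) = √(-36 - 4) = √(-40) = 2*I*√10)
((Q(5, 3) - 1)² - 1*(-2))*(-429) = ((2*I*√10 - 1)² - 1*(-2))*(-429) = ((-1 + 2*I*√10)² + 2)*(-429) = (2 + (-1 + 2*I*√10)²)*(-429) = -858 - 429*(-1 + 2*I*√10)²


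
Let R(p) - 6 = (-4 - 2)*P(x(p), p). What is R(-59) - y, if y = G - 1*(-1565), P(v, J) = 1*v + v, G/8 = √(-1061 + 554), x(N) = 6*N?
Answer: 2689 - 104*I*√3 ≈ 2689.0 - 180.13*I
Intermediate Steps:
G = 104*I*√3 (G = 8*√(-1061 + 554) = 8*√(-507) = 8*(13*I*√3) = 104*I*√3 ≈ 180.13*I)
P(v, J) = 2*v (P(v, J) = v + v = 2*v)
R(p) = 6 - 72*p (R(p) = 6 + (-4 - 2)*(2*(6*p)) = 6 - 72*p)
y = 1565 + 104*I*√3 (y = 104*I*√3 - 1*(-1565) = 104*I*√3 + 1565 = 1565 + 104*I*√3 ≈ 1565.0 + 180.13*I)
R(-59) - y = (6 - 72*(-59)) - (1565 + 104*I*√3) = (6 + 4248) + (-1565 - 104*I*√3) = 4254 + (-1565 - 104*I*√3) = 2689 - 104*I*√3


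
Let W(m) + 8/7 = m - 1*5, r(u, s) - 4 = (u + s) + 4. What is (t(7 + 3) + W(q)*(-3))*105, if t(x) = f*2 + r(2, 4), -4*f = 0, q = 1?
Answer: 3090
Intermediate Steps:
r(u, s) = 8 + s + u (r(u, s) = 4 + ((u + s) + 4) = 4 + ((s + u) + 4) = 4 + (4 + s + u) = 8 + s + u)
f = 0 (f = -¼*0 = 0)
W(m) = -43/7 + m (W(m) = -8/7 + (m - 1*5) = -8/7 + (m - 5) = -8/7 + (-5 + m) = -43/7 + m)
t(x) = 14 (t(x) = 0*2 + (8 + 4 + 2) = 0 + 14 = 14)
(t(7 + 3) + W(q)*(-3))*105 = (14 + (-43/7 + 1)*(-3))*105 = (14 - 36/7*(-3))*105 = (14 + 108/7)*105 = (206/7)*105 = 3090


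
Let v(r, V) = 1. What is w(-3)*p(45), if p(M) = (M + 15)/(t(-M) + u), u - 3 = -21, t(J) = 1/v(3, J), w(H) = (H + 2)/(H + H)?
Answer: -10/17 ≈ -0.58823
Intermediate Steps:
w(H) = (2 + H)/(2*H) (w(H) = (2 + H)/((2*H)) = (2 + H)*(1/(2*H)) = (2 + H)/(2*H))
t(J) = 1 (t(J) = 1/1 = 1)
u = -18 (u = 3 - 21 = -18)
p(M) = -15/17 - M/17 (p(M) = (M + 15)/(1 - 18) = (15 + M)/(-17) = (15 + M)*(-1/17) = -15/17 - M/17)
w(-3)*p(45) = ((½)*(2 - 3)/(-3))*(-15/17 - 1/17*45) = ((½)*(-⅓)*(-1))*(-15/17 - 45/17) = (⅙)*(-60/17) = -10/17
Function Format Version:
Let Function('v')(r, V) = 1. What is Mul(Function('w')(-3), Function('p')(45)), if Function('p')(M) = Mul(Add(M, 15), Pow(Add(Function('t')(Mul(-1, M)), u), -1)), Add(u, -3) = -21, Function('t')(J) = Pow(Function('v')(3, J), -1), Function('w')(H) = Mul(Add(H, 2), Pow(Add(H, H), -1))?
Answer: Rational(-10, 17) ≈ -0.58823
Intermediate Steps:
Function('w')(H) = Mul(Rational(1, 2), Pow(H, -1), Add(2, H)) (Function('w')(H) = Mul(Add(2, H), Pow(Mul(2, H), -1)) = Mul(Add(2, H), Mul(Rational(1, 2), Pow(H, -1))) = Mul(Rational(1, 2), Pow(H, -1), Add(2, H)))
Function('t')(J) = 1 (Function('t')(J) = Pow(1, -1) = 1)
u = -18 (u = Add(3, -21) = -18)
Function('p')(M) = Add(Rational(-15, 17), Mul(Rational(-1, 17), M)) (Function('p')(M) = Mul(Add(M, 15), Pow(Add(1, -18), -1)) = Mul(Add(15, M), Pow(-17, -1)) = Mul(Add(15, M), Rational(-1, 17)) = Add(Rational(-15, 17), Mul(Rational(-1, 17), M)))
Mul(Function('w')(-3), Function('p')(45)) = Mul(Mul(Rational(1, 2), Pow(-3, -1), Add(2, -3)), Add(Rational(-15, 17), Mul(Rational(-1, 17), 45))) = Mul(Mul(Rational(1, 2), Rational(-1, 3), -1), Add(Rational(-15, 17), Rational(-45, 17))) = Mul(Rational(1, 6), Rational(-60, 17)) = Rational(-10, 17)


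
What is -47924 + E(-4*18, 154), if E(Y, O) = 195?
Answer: -47729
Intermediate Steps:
-47924 + E(-4*18, 154) = -47924 + 195 = -47729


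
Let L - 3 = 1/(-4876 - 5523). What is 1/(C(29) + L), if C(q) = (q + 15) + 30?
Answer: 10399/800722 ≈ 0.012987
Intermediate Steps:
L = 31196/10399 (L = 3 + 1/(-4876 - 5523) = 3 + 1/(-10399) = 3 - 1/10399 = 31196/10399 ≈ 2.9999)
C(q) = 45 + q (C(q) = (15 + q) + 30 = 45 + q)
1/(C(29) + L) = 1/((45 + 29) + 31196/10399) = 1/(74 + 31196/10399) = 1/(800722/10399) = 10399/800722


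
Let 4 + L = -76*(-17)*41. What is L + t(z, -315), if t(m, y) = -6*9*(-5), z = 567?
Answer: 53238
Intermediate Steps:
t(m, y) = 270 (t(m, y) = -54*(-5) = 270)
L = 52968 (L = -4 - 76*(-17)*41 = -4 + 1292*41 = -4 + 52972 = 52968)
L + t(z, -315) = 52968 + 270 = 53238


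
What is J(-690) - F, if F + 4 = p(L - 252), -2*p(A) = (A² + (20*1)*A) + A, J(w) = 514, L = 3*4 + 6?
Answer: 25439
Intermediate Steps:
L = 18 (L = 12 + 6 = 18)
p(A) = -21*A/2 - A²/2 (p(A) = -((A² + (20*1)*A) + A)/2 = -((A² + 20*A) + A)/2 = -(A² + 21*A)/2 = -21*A/2 - A²/2)
F = -24925 (F = -4 - (18 - 252)*(21 + (18 - 252))/2 = -4 - ½*(-234)*(21 - 234) = -4 - ½*(-234)*(-213) = -4 - 24921 = -24925)
J(-690) - F = 514 - 1*(-24925) = 514 + 24925 = 25439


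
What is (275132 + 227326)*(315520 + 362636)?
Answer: 340744907448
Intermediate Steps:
(275132 + 227326)*(315520 + 362636) = 502458*678156 = 340744907448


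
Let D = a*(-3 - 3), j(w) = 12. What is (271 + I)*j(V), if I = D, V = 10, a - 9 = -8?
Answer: 3180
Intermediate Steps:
a = 1 (a = 9 - 8 = 1)
D = -6 (D = 1*(-3 - 3) = 1*(-6) = -6)
I = -6
(271 + I)*j(V) = (271 - 6)*12 = 265*12 = 3180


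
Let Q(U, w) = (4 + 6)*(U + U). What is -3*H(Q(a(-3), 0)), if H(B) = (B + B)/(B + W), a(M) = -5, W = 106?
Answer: 100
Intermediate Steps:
Q(U, w) = 20*U (Q(U, w) = 10*(2*U) = 20*U)
H(B) = 2*B/(106 + B) (H(B) = (B + B)/(B + 106) = (2*B)/(106 + B) = 2*B/(106 + B))
-3*H(Q(a(-3), 0)) = -6*20*(-5)/(106 + 20*(-5)) = -6*(-100)/(106 - 100) = -6*(-100)/6 = -3*(-100/3) = 100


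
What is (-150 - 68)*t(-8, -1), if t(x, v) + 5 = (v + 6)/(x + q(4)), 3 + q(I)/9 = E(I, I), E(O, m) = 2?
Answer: 19620/17 ≈ 1154.1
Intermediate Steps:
q(I) = -9 (q(I) = -27 + 9*2 = -27 + 18 = -9)
t(x, v) = -5 + (6 + v)/(-9 + x) (t(x, v) = -5 + (v + 6)/(x - 9) = -5 + (6 + v)/(-9 + x))
(-150 - 68)*t(-8, -1) = (-150 - 68)*((51 - 1 - 5*(-8))/(-9 - 8)) = -218*(51 - 1 + 40)/(-17) = -(-218)*90/17 = -218*(-90/17) = 19620/17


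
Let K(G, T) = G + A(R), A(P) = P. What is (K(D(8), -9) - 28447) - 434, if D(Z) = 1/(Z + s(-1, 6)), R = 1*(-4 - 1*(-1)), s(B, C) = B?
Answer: -202187/7 ≈ -28884.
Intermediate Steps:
R = -3 (R = 1*(-4 + 1) = 1*(-3) = -3)
D(Z) = 1/(-1 + Z) (D(Z) = 1/(Z - 1) = 1/(-1 + Z))
K(G, T) = -3 + G (K(G, T) = G - 3 = -3 + G)
(K(D(8), -9) - 28447) - 434 = ((-3 + 1/(-1 + 8)) - 28447) - 434 = ((-3 + 1/7) - 28447) - 434 = ((-3 + ⅐) - 28447) - 434 = (-20/7 - 28447) - 434 = -199149/7 - 434 = -202187/7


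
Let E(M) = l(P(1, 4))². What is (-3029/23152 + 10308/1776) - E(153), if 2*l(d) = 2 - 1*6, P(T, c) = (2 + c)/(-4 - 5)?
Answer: 1433323/856624 ≈ 1.6732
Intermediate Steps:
P(T, c) = -2/9 - c/9 (P(T, c) = (2 + c)/(-9) = (2 + c)*(-⅑) = -2/9 - c/9)
l(d) = -2 (l(d) = (2 - 1*6)/2 = (2 - 6)/2 = (½)*(-4) = -2)
E(M) = 4 (E(M) = (-2)² = 4)
(-3029/23152 + 10308/1776) - E(153) = (-3029/23152 + 10308/1776) - 1*4 = (-3029*1/23152 + 10308*(1/1776)) - 4 = (-3029/23152 + 859/148) - 4 = 4859819/856624 - 4 = 1433323/856624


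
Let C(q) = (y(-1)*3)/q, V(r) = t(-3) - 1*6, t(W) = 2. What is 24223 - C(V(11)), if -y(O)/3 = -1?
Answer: 96901/4 ≈ 24225.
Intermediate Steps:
y(O) = 3 (y(O) = -3*(-1) = 3)
V(r) = -4 (V(r) = 2 - 1*6 = 2 - 6 = -4)
C(q) = 9/q (C(q) = (3*3)/q = 9/q)
24223 - C(V(11)) = 24223 - 9/(-4) = 24223 - 9*(-1)/4 = 24223 - 1*(-9/4) = 24223 + 9/4 = 96901/4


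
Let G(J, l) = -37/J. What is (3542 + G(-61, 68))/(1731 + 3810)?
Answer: 39/61 ≈ 0.63934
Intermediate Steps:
(3542 + G(-61, 68))/(1731 + 3810) = (3542 - 37/(-61))/(1731 + 3810) = (3542 - 37*(-1/61))/5541 = (3542 + 37/61)*(1/5541) = (216099/61)*(1/5541) = 39/61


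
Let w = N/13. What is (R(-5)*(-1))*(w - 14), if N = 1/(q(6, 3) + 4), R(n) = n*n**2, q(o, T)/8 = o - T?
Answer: -636875/364 ≈ -1749.7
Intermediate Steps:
q(o, T) = -8*T + 8*o (q(o, T) = 8*(o - T) = -8*T + 8*o)
R(n) = n**3
N = 1/28 (N = 1/((-8*3 + 8*6) + 4) = 1/((-24 + 48) + 4) = 1/(24 + 4) = 1/28 ≈ 0.035714)
w = 1/364 (w = (1/28)/13 = (1/28)*(1/13) = 1/364 ≈ 0.0027473)
(R(-5)*(-1))*(w - 14) = ((-5)**3*(-1))*(1/364 - 14) = -125*(-1)*(-5095/364) = 125*(-5095/364) = -636875/364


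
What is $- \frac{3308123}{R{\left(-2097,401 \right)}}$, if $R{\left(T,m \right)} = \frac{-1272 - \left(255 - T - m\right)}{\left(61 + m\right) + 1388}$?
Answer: $\frac{6120027550}{3223} \approx 1.8989 \cdot 10^{6}$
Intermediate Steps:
$R{\left(T,m \right)} = \frac{-1527 + T + m}{1449 + m}$ ($R{\left(T,m \right)} = \frac{-1272 - \left(255 - T - m\right)}{1449 + m} = \frac{-1272 + \left(-255 + T + m\right)}{1449 + m} = \frac{-1527 + T + m}{1449 + m}$)
$- \frac{3308123}{R{\left(-2097,401 \right)}} = - \frac{3308123}{\frac{1}{1449 + 401} \left(-1527 - 2097 + 401\right)} = - \frac{3308123}{\frac{1}{1850} \left(-3223\right)} = - \frac{3308123}{- \frac{3223}{1850}} = \left(-3308123\right) \left(- \frac{1850}{3223}\right) = \frac{6120027550}{3223}$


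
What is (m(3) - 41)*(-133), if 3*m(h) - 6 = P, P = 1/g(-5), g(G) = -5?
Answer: 77938/15 ≈ 5195.9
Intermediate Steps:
P = -⅕ (P = 1/(-5) = -⅕ ≈ -0.20000)
m(h) = 29/15 (m(h) = 2 + (⅓)*(-⅕) = 2 - 1/15 = 29/15)
(m(3) - 41)*(-133) = (29/15 - 41)*(-133) = -586/15*(-133) = 77938/15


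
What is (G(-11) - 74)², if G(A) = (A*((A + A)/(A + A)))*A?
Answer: 2209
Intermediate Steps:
G(A) = A² (G(A) = (A*((2*A)/((2*A))))*A = (A*((2*A)*(1/(2*A))))*A = (A*1)*A = A*A = A²)
(G(-11) - 74)² = ((-11)² - 74)² = (121 - 74)² = 47² = 2209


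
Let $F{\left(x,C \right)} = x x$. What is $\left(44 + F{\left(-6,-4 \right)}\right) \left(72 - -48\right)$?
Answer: $9600$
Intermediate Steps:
$F{\left(x,C \right)} = x^{2}$
$\left(44 + F{\left(-6,-4 \right)}\right) \left(72 - -48\right) = \left(44 + \left(-6\right)^{2}\right) \left(72 - -48\right) = \left(44 + 36\right) \left(72 + 48\right) = 80 \cdot 120 = 9600$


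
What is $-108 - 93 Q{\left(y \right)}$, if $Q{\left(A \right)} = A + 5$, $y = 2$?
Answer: $-759$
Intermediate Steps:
$Q{\left(A \right)} = 5 + A$
$-108 - 93 Q{\left(y \right)} = -108 - 93 \left(5 + 2\right) = -108 - 651 = -759$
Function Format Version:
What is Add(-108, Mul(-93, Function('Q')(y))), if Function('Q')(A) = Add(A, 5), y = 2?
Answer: -759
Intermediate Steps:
Function('Q')(A) = Add(5, A)
Add(-108, Mul(-93, Function('Q')(y))) = Add(-108, Mul(-93, Add(5, 2))) = Add(-108, Mul(-93, 7)) = Add(-108, -651) = -759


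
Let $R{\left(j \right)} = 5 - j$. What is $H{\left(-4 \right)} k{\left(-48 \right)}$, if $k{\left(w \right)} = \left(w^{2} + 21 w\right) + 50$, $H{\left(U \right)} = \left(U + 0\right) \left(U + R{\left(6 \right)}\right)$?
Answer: $26920$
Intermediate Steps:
$H{\left(U \right)} = U \left(-1 + U\right)$ ($H{\left(U \right)} = \left(U + 0\right) \left(U + \left(5 - 6\right)\right) = U \left(U + \left(5 - 6\right)\right) = U \left(U - 1\right) = U \left(-1 + U\right)$)
$k{\left(w \right)} = 50 + w^{2} + 21 w$
$H{\left(-4 \right)} k{\left(-48 \right)} = - 4 \left(-1 - 4\right) \left(50 + \left(-48\right)^{2} + 21 \left(-48\right)\right) = \left(-4\right) \left(-5\right) \left(50 + 2304 - 1008\right) = 20 \cdot 1346 = 26920$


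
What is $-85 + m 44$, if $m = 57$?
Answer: $2423$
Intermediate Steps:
$-85 + m 44 = -85 + 57 \cdot 44 = -85 + 2508 = 2423$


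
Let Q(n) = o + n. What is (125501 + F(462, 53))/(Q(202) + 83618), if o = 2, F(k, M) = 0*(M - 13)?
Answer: 125501/83822 ≈ 1.4972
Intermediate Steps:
F(k, M) = 0 (F(k, M) = 0*(-13 + M) = 0)
Q(n) = 2 + n
(125501 + F(462, 53))/(Q(202) + 83618) = (125501 + 0)/((2 + 202) + 83618) = 125501/(204 + 83618) = 125501/83822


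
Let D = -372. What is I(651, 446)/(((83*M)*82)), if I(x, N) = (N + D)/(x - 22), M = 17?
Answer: 1/983467 ≈ 1.0168e-6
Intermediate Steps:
I(x, N) = (-372 + N)/(-22 + x) (I(x, N) = (N - 372)/(x - 22) = (-372 + N)/(-22 + x))
I(651, 446)/(((83*M)*82)) = ((-372 + 446)/(-22 + 651))/(((83*17)*82)) = (74/629)/((1411*82)) = ((1/629)*74)/115702 = (2/17)*(1/115702) = 1/983467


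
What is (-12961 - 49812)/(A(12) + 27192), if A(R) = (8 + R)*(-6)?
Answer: -62773/27072 ≈ -2.3187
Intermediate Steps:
A(R) = -48 - 6*R
(-12961 - 49812)/(A(12) + 27192) = (-12961 - 49812)/((-48 - 6*12) + 27192) = -62773/((-48 - 72) + 27192) = -62773/(-120 + 27192) = -62773/27072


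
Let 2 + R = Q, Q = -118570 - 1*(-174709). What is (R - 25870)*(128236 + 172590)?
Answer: 9105100542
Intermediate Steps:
Q = 56139 (Q = -118570 + 174709 = 56139)
R = 56137 (R = -2 + 56139 = 56137)
(R - 25870)*(128236 + 172590) = (56137 - 25870)*(128236 + 172590) = 30267*300826 = 9105100542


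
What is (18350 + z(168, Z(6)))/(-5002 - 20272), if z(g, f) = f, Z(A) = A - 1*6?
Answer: -9175/12637 ≈ -0.72604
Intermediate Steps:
Z(A) = -6 + A (Z(A) = A - 6 = -6 + A)
(18350 + z(168, Z(6)))/(-5002 - 20272) = (18350 + (-6 + 6))/(-5002 - 20272) = (18350 + 0)/(-25274) = 18350*(-1/25274) = -9175/12637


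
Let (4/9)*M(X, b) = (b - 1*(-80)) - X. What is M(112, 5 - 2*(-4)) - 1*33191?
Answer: -132935/4 ≈ -33234.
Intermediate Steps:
M(X, b) = 180 - 9*X/4 + 9*b/4 (M(X, b) = 9*((b - 1*(-80)) - X)/4 = 9*((b + 80) - X)/4 = 9*((80 + b) - X)/4 = 9*(80 + b - X)/4 = 180 - 9*X/4 + 9*b/4)
M(112, 5 - 2*(-4)) - 1*33191 = (180 - 9/4*112 + 9*(5 - 2*(-4))/4) - 1*33191 = (180 - 252 + 9*(5 + 8)/4) - 33191 = (180 - 252 + (9/4)*13) - 33191 = (180 - 252 + 117/4) - 33191 = -171/4 - 33191 = -132935/4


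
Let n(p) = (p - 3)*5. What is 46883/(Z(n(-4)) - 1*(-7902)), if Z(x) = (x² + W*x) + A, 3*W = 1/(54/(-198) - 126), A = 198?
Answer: 195361461/38857660 ≈ 5.0276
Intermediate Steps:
W = -11/4167 (W = 1/(3*(54/(-198) - 126)) = 1/(3*(54*(-1/198) - 126)) = 1/(3*(-3/11 - 126)) = 1/(3*(-1389/11)) = (⅓)*(-11/1389) = -11/4167 ≈ -0.0026398)
n(p) = -15 + 5*p (n(p) = (-3 + p)*5 = -15 + 5*p)
Z(x) = 198 + x² - 11*x/4167 (Z(x) = (x² - 11*x/4167) + 198 = 198 + x² - 11*x/4167)
46883/(Z(n(-4)) - 1*(-7902)) = 46883/((198 + (-15 + 5*(-4))² - 11*(-15 + 5*(-4))/4167) - 1*(-7902)) = 46883/((198 + (-15 - 20)² - 11*(-15 - 20)/4167) + 7902) = 46883/((198 + (-35)² - 11/4167*(-35)) + 7902) = 46883/((198 + 1225 + 385/4167) + 7902) = 46883/(5930026/4167 + 7902) = 46883/(38857660/4167) = 46883*(4167/38857660) = 195361461/38857660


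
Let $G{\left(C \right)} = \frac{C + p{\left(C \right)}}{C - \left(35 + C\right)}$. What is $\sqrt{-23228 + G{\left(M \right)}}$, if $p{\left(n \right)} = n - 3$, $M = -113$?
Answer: $\frac{i \sqrt{28446285}}{35} \approx 152.39 i$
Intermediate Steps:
$p{\left(n \right)} = -3 + n$ ($p{\left(n \right)} = n - 3 = -3 + n$)
$G{\left(C \right)} = \frac{3}{35} - \frac{2 C}{35}$ ($G{\left(C \right)} = \frac{C + \left(-3 + C\right)}{C - \left(35 + C\right)} = \frac{-3 + 2 C}{-35} = \left(-3 + 2 C\right) \left(- \frac{1}{35}\right) = \frac{3}{35} - \frac{2 C}{35}$)
$\sqrt{-23228 + G{\left(M \right)}} = \sqrt{-23228 + \left(\frac{3}{35} - - \frac{226}{35}\right)} = \sqrt{-23228 + \left(\frac{3}{35} + \frac{226}{35}\right)} = \sqrt{-23228 + \frac{229}{35}} = \sqrt{- \frac{812751}{35}} = \frac{i \sqrt{28446285}}{35}$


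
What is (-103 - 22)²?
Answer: 15625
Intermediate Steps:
(-103 - 22)² = (-125)² = 15625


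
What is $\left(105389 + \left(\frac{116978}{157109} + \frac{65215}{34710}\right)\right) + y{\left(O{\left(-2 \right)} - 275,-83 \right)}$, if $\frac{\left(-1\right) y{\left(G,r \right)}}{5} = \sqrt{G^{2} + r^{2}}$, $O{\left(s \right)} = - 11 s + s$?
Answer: $\frac{114945445537705}{1090650678} - 5 \sqrt{71914} \approx 1.0405 \cdot 10^{5}$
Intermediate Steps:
$O{\left(s \right)} = - 10 s$
$y{\left(G,r \right)} = - 5 \sqrt{G^{2} + r^{2}}$
$\left(105389 + \left(\frac{116978}{157109} + \frac{65215}{34710}\right)\right) + y{\left(O{\left(-2 \right)} - 275,-83 \right)} = \left(105389 + \left(\frac{116978}{157109} + \frac{65215}{34710}\right)\right) - 5 \sqrt{\left(\left(-10\right) \left(-2\right) - 275\right)^{2} + \left(-83\right)^{2}} = \left(105389 + \left(116978 \cdot \frac{1}{157109} + 65215 \cdot \frac{1}{34710}\right)\right) - 5 \sqrt{\left(20 - 275\right)^{2} + 6889} = \left(105389 + \left(\frac{116978}{157109} + \frac{13043}{6942}\right)\right) - 5 \sqrt{\left(-255\right)^{2} + 6889} = \left(105389 + \frac{2861233963}{1090650678}\right) - 5 \sqrt{65025 + 6889} = \frac{114945445537705}{1090650678} - 5 \sqrt{71914}$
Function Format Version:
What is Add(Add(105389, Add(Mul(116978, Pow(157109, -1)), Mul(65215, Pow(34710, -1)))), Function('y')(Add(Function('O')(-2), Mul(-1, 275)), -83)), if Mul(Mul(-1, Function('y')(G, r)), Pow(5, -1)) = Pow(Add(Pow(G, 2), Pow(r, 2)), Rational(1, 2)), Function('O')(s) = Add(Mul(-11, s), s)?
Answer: Add(Rational(114945445537705, 1090650678), Mul(-5, Pow(71914, Rational(1, 2)))) ≈ 1.0405e+5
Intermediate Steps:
Function('O')(s) = Mul(-10, s)
Function('y')(G, r) = Mul(-5, Pow(Add(Pow(G, 2), Pow(r, 2)), Rational(1, 2)))
Add(Add(105389, Add(Mul(116978, Pow(157109, -1)), Mul(65215, Pow(34710, -1)))), Function('y')(Add(Function('O')(-2), Mul(-1, 275)), -83)) = Add(Add(105389, Add(Mul(116978, Pow(157109, -1)), Mul(65215, Pow(34710, -1)))), Mul(-5, Pow(Add(Pow(Add(Mul(-10, -2), Mul(-1, 275)), 2), Pow(-83, 2)), Rational(1, 2)))) = Add(Add(105389, Add(Mul(116978, Rational(1, 157109)), Mul(65215, Rational(1, 34710)))), Mul(-5, Pow(Add(Pow(Add(20, -275), 2), 6889), Rational(1, 2)))) = Add(Add(105389, Add(Rational(116978, 157109), Rational(13043, 6942))), Mul(-5, Pow(Add(Pow(-255, 2), 6889), Rational(1, 2)))) = Add(Add(105389, Rational(2861233963, 1090650678)), Mul(-5, Pow(Add(65025, 6889), Rational(1, 2)))) = Add(Rational(114945445537705, 1090650678), Mul(-5, Pow(71914, Rational(1, 2))))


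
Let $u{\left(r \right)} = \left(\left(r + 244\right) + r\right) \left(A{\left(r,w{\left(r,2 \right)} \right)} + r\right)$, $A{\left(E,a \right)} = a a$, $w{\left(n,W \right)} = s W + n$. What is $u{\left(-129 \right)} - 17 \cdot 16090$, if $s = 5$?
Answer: $-469978$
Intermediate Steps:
$w{\left(n,W \right)} = n + 5 W$ ($w{\left(n,W \right)} = 5 W + n = n + 5 W$)
$A{\left(E,a \right)} = a^{2}$
$u{\left(r \right)} = \left(244 + 2 r\right) \left(r + \left(10 + r\right)^{2}\right)$ ($u{\left(r \right)} = \left(\left(r + 244\right) + r\right) \left(\left(r + 5 \cdot 2\right)^{2} + r\right) = \left(\left(244 + r\right) + r\right) \left(\left(r + 10\right)^{2} + r\right) = \left(244 + 2 r\right) \left(\left(10 + r\right)^{2} + r\right) = \left(244 + 2 r\right) \left(r + \left(10 + r\right)^{2}\right)$)
$u{\left(-129 \right)} - 17 \cdot 16090 = \left(24400 + 2 \left(-129\right)^{3} + 286 \left(-129\right)^{2} + 5324 \left(-129\right)\right) - 17 \cdot 16090 = \left(24400 + 2 \left(-2146689\right) + 286 \cdot 16641 - 686796\right) - 273530 = \left(24400 - 4293378 + 4759326 - 686796\right) - 273530 = -196448 - 273530 = -469978$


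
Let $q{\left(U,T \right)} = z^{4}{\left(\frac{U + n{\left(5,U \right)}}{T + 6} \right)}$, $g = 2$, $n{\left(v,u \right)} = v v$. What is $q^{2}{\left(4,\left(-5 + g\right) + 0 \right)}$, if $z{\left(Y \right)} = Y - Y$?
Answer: $0$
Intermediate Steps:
$n{\left(v,u \right)} = v^{2}$
$z{\left(Y \right)} = 0$
$q{\left(U,T \right)} = 0$ ($q{\left(U,T \right)} = 0^{4} = 0$)
$q^{2}{\left(4,\left(-5 + g\right) + 0 \right)} = 0^{2} = 0$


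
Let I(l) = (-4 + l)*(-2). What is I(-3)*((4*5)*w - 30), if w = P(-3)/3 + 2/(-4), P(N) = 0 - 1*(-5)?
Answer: -280/3 ≈ -93.333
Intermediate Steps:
P(N) = 5 (P(N) = 0 + 5 = 5)
w = 7/6 (w = 5/3 + 2/(-4) = 5*(1/3) + 2*(-1/4) = 5/3 - 1/2 = 7/6 ≈ 1.1667)
I(l) = 8 - 2*l
I(-3)*((4*5)*w - 30) = (8 - 2*(-3))*((4*5)*(7/6) - 30) = (8 + 6)*(20*(7/6) - 30) = 14*(70/3 - 30) = 14*(-20/3) = -280/3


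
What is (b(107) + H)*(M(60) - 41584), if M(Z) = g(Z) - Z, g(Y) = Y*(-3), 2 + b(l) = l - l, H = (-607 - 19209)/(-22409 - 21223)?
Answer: 176309072/2727 ≈ 64653.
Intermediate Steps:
H = 2477/5454 (H = -19816/(-43632) = -19816*(-1/43632) = 2477/5454 ≈ 0.45416)
b(l) = -2 (b(l) = -2 + (l - l) = -2 + 0 = -2)
g(Y) = -3*Y
M(Z) = -4*Z (M(Z) = -3*Z - Z = -4*Z)
(b(107) + H)*(M(60) - 41584) = (-2 + 2477/5454)*(-4*60 - 41584) = -8431*(-240 - 41584)/5454 = -8431/5454*(-41824) = 176309072/2727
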